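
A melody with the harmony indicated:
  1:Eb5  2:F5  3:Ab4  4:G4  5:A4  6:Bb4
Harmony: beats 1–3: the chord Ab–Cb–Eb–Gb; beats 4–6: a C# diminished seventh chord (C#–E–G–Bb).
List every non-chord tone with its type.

F5 (beat 2) — escape tone; A4 (beat 5) — passing tone.

The harmony at that moment is Ab minor seventh chord (Ab, Cb, Eb, Gb); F5 is not a chord tone.
It is approached by step up from Eb5 and left by leap down to Ab4.
Step in, leap out — an escape tone.
The harmony at that moment is C# diminished seventh chord (C#, E, G, Bb); A4 is not a chord tone.
It is approached by step up from G4 and left by step up to Bb4.
Step in, step out in the same direction — a passing tone.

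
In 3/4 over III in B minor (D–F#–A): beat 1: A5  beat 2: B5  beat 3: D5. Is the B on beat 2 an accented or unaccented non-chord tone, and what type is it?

Unaccented escape tone.

The harmony at that moment is D major triad (D, F#, A); B5 is not a chord tone.
It is approached by step up from A5 and left by leap down to D5.
Step in, leap out — an escape tone.
It falls on a weak beat, so it is unaccented.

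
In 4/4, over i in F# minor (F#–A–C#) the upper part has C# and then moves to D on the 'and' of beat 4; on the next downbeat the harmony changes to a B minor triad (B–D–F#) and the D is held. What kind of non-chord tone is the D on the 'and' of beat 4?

Anticipation.

The harmony at that moment is F# minor triad (F#, A, C#); D is not a chord tone.
It is approached by step up from C# and then sustained as the same pitch into the next harmony.
Arriving early and becoming a chord tone when the harmony changes — an anticipation.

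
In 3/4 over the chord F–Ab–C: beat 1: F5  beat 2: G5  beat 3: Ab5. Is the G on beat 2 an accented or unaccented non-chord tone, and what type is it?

Unaccented passing tone.

The harmony at that moment is F minor triad (F, Ab, C); G5 is not a chord tone.
It is approached by step up from F5 and left by step up to Ab5.
Step in, step out in the same direction — a passing tone.
It falls on a weak beat, so it is unaccented.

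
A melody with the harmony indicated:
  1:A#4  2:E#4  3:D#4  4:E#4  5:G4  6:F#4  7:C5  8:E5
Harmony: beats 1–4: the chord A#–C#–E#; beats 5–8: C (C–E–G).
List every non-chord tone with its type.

D#4 (beat 3) — neighbor tone; F#4 (beat 6) — escape tone.

The harmony at that moment is A# minor triad (A#, C#, E#); D#4 is not a chord tone.
It is approached by step down from E#4 and left by step up to E#4.
Step away and step back to the same note — a neighbor tone (lower neighbor).
The harmony at that moment is C major triad (C, E, G); F#4 is not a chord tone.
It is approached by step down from G4 and left by leap up to C5.
Step in, leap out — an escape tone.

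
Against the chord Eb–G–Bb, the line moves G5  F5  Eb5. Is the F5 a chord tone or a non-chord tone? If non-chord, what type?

The harmony at that moment is Eb major triad (Eb, G, Bb); F5 is not a chord tone.
It is approached by step down from G5 and left by step down to Eb5.
Step in, step out in the same direction — a passing tone.

Non-chord tone — a passing tone.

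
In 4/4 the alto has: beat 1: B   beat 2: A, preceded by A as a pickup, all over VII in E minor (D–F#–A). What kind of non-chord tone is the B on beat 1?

Upper neighbor tone.

The harmony at that moment is D major triad (D, F#, A); B is not a chord tone.
It is approached by step up from A and left by step down to A.
Step away and step back to the same note — a neighbor tone (upper neighbor).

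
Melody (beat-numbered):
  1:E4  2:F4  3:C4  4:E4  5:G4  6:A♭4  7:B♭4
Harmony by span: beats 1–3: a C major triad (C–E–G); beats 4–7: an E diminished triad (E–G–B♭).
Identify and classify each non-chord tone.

The harmony at that moment is C major triad (C, E, G); F4 is not a chord tone.
It is approached by step up from E4 and left by leap down to C4.
Step in, leap out — an escape tone.
The harmony at that moment is E diminished triad (E, G, B♭); A♭4 is not a chord tone.
It is approached by step up from G4 and left by step up to B♭4.
Step in, step out in the same direction — a passing tone.

F4 (beat 2) — escape tone; A♭4 (beat 6) — passing tone.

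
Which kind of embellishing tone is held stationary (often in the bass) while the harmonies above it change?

Approach: none. Departure: none — a single pitch is sustained while the chords change around it, passing through harmonies that do not contain it.
No melodic motion at all; the dissonance is created entirely by the moving harmonies against the stationary note — a pedal tone (pedal point).

Pedal tone.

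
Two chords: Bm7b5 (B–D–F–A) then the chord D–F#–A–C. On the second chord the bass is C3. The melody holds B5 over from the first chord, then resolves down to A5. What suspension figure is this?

At the second chord the bass is C3. The suspended B5 lies a seventh above the bass; after resolving down by step to A5, the interval above the bass becomes a sixth.
Suspension figures are named by those two intervals: 7–6.

7–6 suspension.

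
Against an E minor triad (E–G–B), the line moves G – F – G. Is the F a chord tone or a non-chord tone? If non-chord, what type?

The harmony at that moment is E minor triad (E, G, B); F is not a chord tone.
It is approached by step down from G and left by step up to G.
Step away and step back to the same note — a neighbor tone (lower neighbor).

Non-chord tone — a neighbor tone.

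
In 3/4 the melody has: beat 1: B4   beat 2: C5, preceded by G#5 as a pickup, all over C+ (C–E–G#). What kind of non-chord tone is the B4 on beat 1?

The harmony at that moment is C augmented triad (C, E, G#); B4 is not a chord tone.
It is approached by leap down from G#5 and left by step up to C5.
Leap in, step out, metrically accented — an appoggiatura.

Appoggiatura.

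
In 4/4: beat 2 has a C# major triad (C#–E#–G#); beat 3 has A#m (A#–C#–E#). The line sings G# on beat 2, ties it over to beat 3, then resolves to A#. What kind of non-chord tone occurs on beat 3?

The harmony at that moment is A# minor triad (A#, C#, E#); G# is not a chord tone.
It is held over (the same pitch as the preceding G#) and left by step up to A#.
Held over from the previous chord and resolving up by step — a retardation.

Retardation.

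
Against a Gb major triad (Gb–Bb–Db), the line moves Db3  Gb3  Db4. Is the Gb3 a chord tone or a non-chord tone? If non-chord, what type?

Chord tone (the root of Gb major triad).

Gb major triad contains Gb, Bb, Db; Gb is the root, so it is a chord tone.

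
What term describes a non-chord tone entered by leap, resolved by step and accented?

Approach: by leap. Departure: by step. Metric position: strong.
Leap in, step out, in a metrically strong position — an appoggiatura. (It is the mirror image of the escape tone, which steps in and leaps out from a weak position.)

Appoggiatura.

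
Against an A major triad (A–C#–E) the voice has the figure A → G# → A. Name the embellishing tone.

The harmony at that moment is A major triad (A, C#, E); G# is not a chord tone.
It is approached by step down from A and left by step up to A.
Step away and step back to the same note — a neighbor tone (lower neighbor).

G# is a neighbor tone.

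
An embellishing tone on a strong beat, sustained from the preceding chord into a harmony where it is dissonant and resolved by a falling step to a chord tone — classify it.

Suspension.

Approach: by preparation — the pitch is first a chord tone, then held (tied or repeated) while the harmony changes under it. Departure: down by step. Metric position: strong.
A prepared dissonance that resolves downward by step — a suspension. (The same figure resolving upward would be a retardation.)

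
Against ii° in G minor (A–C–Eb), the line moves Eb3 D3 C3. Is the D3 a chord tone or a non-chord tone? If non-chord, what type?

The harmony at that moment is A diminished triad (A, C, Eb); D3 is not a chord tone.
It is approached by step down from Eb3 and left by step down to C3.
Step in, step out in the same direction — a passing tone.

Non-chord tone — a passing tone.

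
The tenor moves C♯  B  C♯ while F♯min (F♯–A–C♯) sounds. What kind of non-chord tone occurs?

B is a neighbor tone.

The harmony at that moment is F♯ minor triad (F♯, A, C♯); B is not a chord tone.
It is approached by step down from C♯ and left by step up to C♯.
Step away and step back to the same note — a neighbor tone (lower neighbor).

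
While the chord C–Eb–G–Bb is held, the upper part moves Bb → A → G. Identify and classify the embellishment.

A is a passing tone.

The harmony at that moment is C minor seventh chord (C, Eb, G, Bb); A is not a chord tone.
It is approached by step down from Bb and left by step down to G.
Step in, step out in the same direction — a passing tone.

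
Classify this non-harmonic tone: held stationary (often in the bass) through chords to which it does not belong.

Approach: none. Departure: none — a single pitch is sustained while the chords change around it, passing through harmonies that do not contain it.
No melodic motion at all; the dissonance is created entirely by the moving harmonies against the stationary note — a pedal tone (pedal point).

Pedal tone.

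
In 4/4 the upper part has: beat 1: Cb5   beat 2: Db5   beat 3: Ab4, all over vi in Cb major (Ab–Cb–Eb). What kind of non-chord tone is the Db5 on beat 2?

The harmony at that moment is Ab minor triad (Ab, Cb, Eb); Db5 is not a chord tone.
It is approached by step up from Cb5 and left by leap down to Ab4.
Step in, leap out, on a weak beat — an escape tone.

Escape tone.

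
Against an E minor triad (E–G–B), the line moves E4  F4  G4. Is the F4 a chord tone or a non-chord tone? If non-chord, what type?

The harmony at that moment is E minor triad (E, G, B); F4 is not a chord tone.
It is approached by step up from E4 and left by step up to G4.
Step in, step out in the same direction — a passing tone.

Non-chord tone — a passing tone.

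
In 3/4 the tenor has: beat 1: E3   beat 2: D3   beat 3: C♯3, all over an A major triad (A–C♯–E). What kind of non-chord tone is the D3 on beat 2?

Passing tone.

The harmony at that moment is A major triad (A, C♯, E); D3 is not a chord tone.
It is approached by step down from E3 and left by step down to C♯3.
Step in, step out in the same direction — a passing tone.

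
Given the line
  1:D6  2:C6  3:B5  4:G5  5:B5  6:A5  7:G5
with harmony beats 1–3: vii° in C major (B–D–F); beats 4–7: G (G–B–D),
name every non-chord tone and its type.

The harmony at that moment is B diminished triad (B, D, F); C6 is not a chord tone.
It is approached by step down from D6 and left by step down to B5.
Step in, step out in the same direction — a passing tone.
The harmony at that moment is G major triad (G, B, D); A5 is not a chord tone.
It is approached by step down from B5 and left by step down to G5.
Step in, step out in the same direction — a passing tone.

C6 (beat 2) — passing tone; A5 (beat 6) — passing tone.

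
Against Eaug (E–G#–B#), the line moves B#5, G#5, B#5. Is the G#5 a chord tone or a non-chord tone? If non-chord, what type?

E augmented triad contains E, G#, B#; G# is the third, so it is a chord tone.

Chord tone (the third of E augmented triad).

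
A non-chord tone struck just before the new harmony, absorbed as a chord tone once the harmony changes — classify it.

Anticipation.

Approach: ahead of the chord change (typically by step), so it is dissonant against the current harmony. Departure: none — the same pitch is restated or held and is a chord tone of the new harmony.
Dissonant first, consonant once the harmony catches up: the note simply arrives early — an anticipation. (The reverse timing, consonant first and dissonant after the change, would be a suspension or retardation.)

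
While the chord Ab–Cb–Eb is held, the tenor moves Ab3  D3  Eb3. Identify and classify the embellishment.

The harmony at that moment is Ab minor triad (Ab, Cb, Eb); D3 is not a chord tone.
It is approached by leap down from Ab3 and left by step up to Eb3.
Leap in, step out — an appoggiatura.

D3 is an appoggiatura.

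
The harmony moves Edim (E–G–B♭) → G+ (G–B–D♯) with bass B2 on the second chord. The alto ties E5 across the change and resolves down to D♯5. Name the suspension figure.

4–3 suspension.

At the second chord the bass is B2. The suspended E5 lies a fourth above the bass; after resolving down by step to D♯5, the interval above the bass becomes a third.
Suspension figures are named by those two intervals: 4–3.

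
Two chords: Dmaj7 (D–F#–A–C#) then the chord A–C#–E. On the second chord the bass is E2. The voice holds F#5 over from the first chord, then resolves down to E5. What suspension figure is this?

9–8 suspension.

At the second chord the bass is E2. The suspended F#5 lies a ninth above the bass; after resolving down by step to E5, the interval above the bass becomes an octave.
Suspension figures are named by those two intervals: 9–8.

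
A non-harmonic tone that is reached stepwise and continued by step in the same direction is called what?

Approach: by step. Departure: by step, continuing in the same direction.
Stepwise on both sides with no change of direction means the note fills in the space between two different chord tones — a passing tone. (Had it turned back to its starting note it would be a neighbor tone instead.)

Passing tone.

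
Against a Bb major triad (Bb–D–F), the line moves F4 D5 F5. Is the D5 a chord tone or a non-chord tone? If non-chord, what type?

Chord tone (the third of Bb major triad).

Bb major triad contains Bb, D, F; D is the third, so it is a chord tone.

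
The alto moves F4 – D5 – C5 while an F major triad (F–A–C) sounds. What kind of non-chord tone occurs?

D5 is an appoggiatura.

The harmony at that moment is F major triad (F, A, C); D5 is not a chord tone.
It is approached by leap up from F4 and left by step down to C5.
Leap in, step out — an appoggiatura.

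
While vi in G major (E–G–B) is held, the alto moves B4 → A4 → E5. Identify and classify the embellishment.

The harmony at that moment is E minor triad (E, G, B); A4 is not a chord tone.
It is approached by step down from B4 and left by leap up to E5.
Step in, leap out — an escape tone.

A4 is an escape tone.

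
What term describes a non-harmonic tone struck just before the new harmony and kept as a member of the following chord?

Approach: ahead of the chord change (typically by step), so it is dissonant against the current harmony. Departure: none — the same pitch is restated or held and is a chord tone of the new harmony.
Dissonant first, consonant once the harmony catches up: the note simply arrives early — an anticipation. (The reverse timing, consonant first and dissonant after the change, would be a suspension or retardation.)

Anticipation.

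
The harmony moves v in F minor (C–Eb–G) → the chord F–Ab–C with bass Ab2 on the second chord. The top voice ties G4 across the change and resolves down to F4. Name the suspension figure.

At the second chord the bass is Ab2. The suspended G4 lies a seventh above the bass; after resolving down by step to F4, the interval above the bass becomes a sixth.
Suspension figures are named by those two intervals: 7–6.

7–6 suspension.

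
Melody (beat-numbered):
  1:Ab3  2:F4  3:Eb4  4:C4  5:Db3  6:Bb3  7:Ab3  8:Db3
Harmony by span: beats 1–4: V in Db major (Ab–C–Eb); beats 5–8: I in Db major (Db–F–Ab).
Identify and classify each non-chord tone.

The harmony at that moment is Ab major triad (Ab, C, Eb); F4 is not a chord tone.
It is approached by leap up from Ab3 and left by step down to Eb4.
Leap in, step out — an appoggiatura.
The harmony at that moment is Db major triad (Db, F, Ab); Bb3 is not a chord tone.
It is approached by leap up from Db3 and left by step down to Ab3.
Leap in, step out — an appoggiatura.

F4 (beat 2) — appoggiatura; Bb3 (beat 6) — appoggiatura.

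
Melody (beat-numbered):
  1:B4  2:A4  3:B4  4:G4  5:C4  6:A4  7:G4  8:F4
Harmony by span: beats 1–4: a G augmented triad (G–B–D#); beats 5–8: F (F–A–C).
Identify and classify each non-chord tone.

A4 (beat 2) — neighbor tone; G4 (beat 7) — passing tone.

The harmony at that moment is G augmented triad (G, B, D#); A4 is not a chord tone.
It is approached by step down from B4 and left by step up to B4.
Step away and step back to the same note — a neighbor tone (lower neighbor).
The harmony at that moment is F major triad (F, A, C); G4 is not a chord tone.
It is approached by step down from A4 and left by step down to F4.
Step in, step out in the same direction — a passing tone.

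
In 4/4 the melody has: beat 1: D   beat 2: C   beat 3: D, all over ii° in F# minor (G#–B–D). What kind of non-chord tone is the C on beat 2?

Lower neighbor tone.

The harmony at that moment is G# diminished triad (G#, B, D); C is not a chord tone.
It is approached by step down from D and left by step up to D.
Step away and step back to the same note — a neighbor tone (lower neighbor).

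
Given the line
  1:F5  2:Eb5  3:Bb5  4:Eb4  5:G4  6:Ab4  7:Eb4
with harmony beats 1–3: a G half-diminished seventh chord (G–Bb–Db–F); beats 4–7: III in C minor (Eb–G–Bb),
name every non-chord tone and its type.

Eb5 (beat 2) — escape tone; Ab4 (beat 6) — escape tone.

The harmony at that moment is G half-diminished seventh chord (G, Bb, Db, F); Eb5 is not a chord tone.
It is approached by step down from F5 and left by leap up to Bb5.
Step in, leap out — an escape tone.
The harmony at that moment is Eb major triad (Eb, G, Bb); Ab4 is not a chord tone.
It is approached by step up from G4 and left by leap down to Eb4.
Step in, leap out — an escape tone.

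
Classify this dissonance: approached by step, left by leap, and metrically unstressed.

Approach: by step. Departure: by leap. Metric position: weak.
Step in, leap out, from a weak position — an escape tone (échappée). (It is the mirror image of the appoggiatura, which leaps in and steps out on a strong beat.)

Escape tone.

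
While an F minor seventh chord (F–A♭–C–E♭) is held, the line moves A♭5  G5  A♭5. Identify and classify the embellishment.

The harmony at that moment is F minor seventh chord (F, A♭, C, E♭); G5 is not a chord tone.
It is approached by step down from A♭5 and left by step up to A♭5.
Step away and step back to the same note — a neighbor tone (lower neighbor).

G5 is a neighbor tone.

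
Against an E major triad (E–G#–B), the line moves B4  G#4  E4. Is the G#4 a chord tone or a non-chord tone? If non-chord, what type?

E major triad contains E, G#, B; G# is the third, so it is a chord tone.

Chord tone (the third of E major triad).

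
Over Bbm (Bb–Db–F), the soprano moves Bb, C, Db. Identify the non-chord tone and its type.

C is a passing tone.

The harmony at that moment is Bb minor triad (Bb, Db, F); C is not a chord tone.
It is approached by step up from Bb and left by step up to Db.
Step in, step out in the same direction — a passing tone.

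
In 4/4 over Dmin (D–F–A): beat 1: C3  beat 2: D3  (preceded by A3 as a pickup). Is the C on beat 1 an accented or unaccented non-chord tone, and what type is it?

Accented appoggiatura.

The harmony at that moment is D minor triad (D, F, A); C3 is not a chord tone.
It is approached by leap down from A3 and left by step up to D3.
Leap in, step out — an appoggiatura.
It falls on the downbeat, so it is accented.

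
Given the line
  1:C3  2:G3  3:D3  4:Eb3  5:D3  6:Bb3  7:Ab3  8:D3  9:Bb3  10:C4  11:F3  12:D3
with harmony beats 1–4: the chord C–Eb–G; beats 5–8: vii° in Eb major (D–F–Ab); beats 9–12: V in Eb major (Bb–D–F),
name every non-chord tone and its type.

D3 (beat 3) — appoggiatura; Bb3 (beat 6) — appoggiatura; C4 (beat 10) — escape tone.

The harmony at that moment is C minor triad (C, Eb, G); D3 is not a chord tone.
It is approached by leap down from G3 and left by step up to Eb3.
Leap in, step out — an appoggiatura.
The harmony at that moment is D diminished triad (D, F, Ab); Bb3 is not a chord tone.
It is approached by leap up from D3 and left by step down to Ab3.
Leap in, step out — an appoggiatura.
The harmony at that moment is Bb major triad (Bb, D, F); C4 is not a chord tone.
It is approached by step up from Bb3 and left by leap down to F3.
Step in, leap out — an escape tone.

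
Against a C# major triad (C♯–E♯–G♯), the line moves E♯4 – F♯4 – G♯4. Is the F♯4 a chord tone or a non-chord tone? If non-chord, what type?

The harmony at that moment is C♯ major triad (C♯, E♯, G♯); F♯4 is not a chord tone.
It is approached by step up from E♯4 and left by step up to G♯4.
Step in, step out in the same direction — a passing tone.

Non-chord tone — a passing tone.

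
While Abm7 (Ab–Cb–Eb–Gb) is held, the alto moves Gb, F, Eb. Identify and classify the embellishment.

The harmony at that moment is Ab minor seventh chord (Ab, Cb, Eb, Gb); F is not a chord tone.
It is approached by step down from Gb and left by step down to Eb.
Step in, step out in the same direction — a passing tone.

F is a passing tone.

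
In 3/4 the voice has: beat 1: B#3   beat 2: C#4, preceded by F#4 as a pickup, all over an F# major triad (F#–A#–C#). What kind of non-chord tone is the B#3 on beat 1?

The harmony at that moment is F# major triad (F#, A#, C#); B#3 is not a chord tone.
It is approached by leap down from F#4 and left by step up to C#4.
Leap in, step out, metrically accented — an appoggiatura.

Appoggiatura.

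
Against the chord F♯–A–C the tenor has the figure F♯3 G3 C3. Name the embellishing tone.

G3 is an escape tone.

The harmony at that moment is F♯ diminished triad (F♯, A, C); G3 is not a chord tone.
It is approached by step up from F♯3 and left by leap down to C3.
Step in, leap out — an escape tone.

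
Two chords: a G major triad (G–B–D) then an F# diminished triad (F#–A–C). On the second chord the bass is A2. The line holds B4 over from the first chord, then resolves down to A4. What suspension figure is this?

At the second chord the bass is A2. The suspended B4 lies a ninth above the bass; after resolving down by step to A4, the interval above the bass becomes an octave.
Suspension figures are named by those two intervals: 9–8.

9–8 suspension.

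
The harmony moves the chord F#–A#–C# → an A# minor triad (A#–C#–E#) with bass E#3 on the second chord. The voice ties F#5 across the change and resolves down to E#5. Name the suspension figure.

9–8 suspension.

At the second chord the bass is E#3. The suspended F#5 lies a ninth above the bass; after resolving down by step to E#5, the interval above the bass becomes an octave.
Suspension figures are named by those two intervals: 9–8.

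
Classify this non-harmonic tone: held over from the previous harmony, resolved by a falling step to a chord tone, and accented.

Approach: by preparation — the pitch is first a chord tone, then held (tied or repeated) while the harmony changes under it. Departure: down by step. Metric position: strong.
A prepared dissonance that resolves downward by step — a suspension. (The same figure resolving upward would be a retardation.)

Suspension.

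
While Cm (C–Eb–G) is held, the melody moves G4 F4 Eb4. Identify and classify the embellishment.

The harmony at that moment is C minor triad (C, Eb, G); F4 is not a chord tone.
It is approached by step down from G4 and left by step down to Eb4.
Step in, step out in the same direction — a passing tone.

F4 is a passing tone.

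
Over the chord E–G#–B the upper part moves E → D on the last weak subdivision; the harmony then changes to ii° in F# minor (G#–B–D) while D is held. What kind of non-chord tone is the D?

D is an anticipation.

The harmony at that moment is E major triad (E, G#, B); D is not a chord tone.
It is approached by step down from E and then sustained as the same pitch into the next harmony.
Arriving early and becoming a chord tone when the harmony changes — an anticipation.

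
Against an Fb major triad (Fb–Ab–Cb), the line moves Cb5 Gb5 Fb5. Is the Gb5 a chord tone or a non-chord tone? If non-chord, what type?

The harmony at that moment is Fb major triad (Fb, Ab, Cb); Gb5 is not a chord tone.
It is approached by leap up from Cb5 and left by step down to Fb5.
Leap in, step out — an appoggiatura.

Non-chord tone — an appoggiatura.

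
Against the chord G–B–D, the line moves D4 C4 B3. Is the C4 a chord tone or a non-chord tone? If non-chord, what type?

The harmony at that moment is G major triad (G, B, D); C4 is not a chord tone.
It is approached by step down from D4 and left by step down to B3.
Step in, step out in the same direction — a passing tone.

Non-chord tone — a passing tone.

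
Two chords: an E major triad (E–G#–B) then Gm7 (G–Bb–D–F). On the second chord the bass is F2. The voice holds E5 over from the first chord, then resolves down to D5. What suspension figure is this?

7–6 suspension.

At the second chord the bass is F2. The suspended E5 lies a seventh above the bass; after resolving down by step to D5, the interval above the bass becomes a sixth.
Suspension figures are named by those two intervals: 7–6.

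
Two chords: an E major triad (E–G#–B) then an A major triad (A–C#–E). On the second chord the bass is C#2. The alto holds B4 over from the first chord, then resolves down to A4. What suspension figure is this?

7–6 suspension.

At the second chord the bass is C#2. The suspended B4 lies a seventh above the bass; after resolving down by step to A4, the interval above the bass becomes a sixth.
Suspension figures are named by those two intervals: 7–6.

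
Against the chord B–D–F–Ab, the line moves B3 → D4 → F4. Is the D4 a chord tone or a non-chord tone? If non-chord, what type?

B diminished seventh chord contains B, D, F, Ab; D is the third, so it is a chord tone.

Chord tone (the third of B diminished seventh chord).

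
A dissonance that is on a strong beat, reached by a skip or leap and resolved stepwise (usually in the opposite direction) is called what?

Approach: by leap. Departure: by step. Metric position: strong.
Leap in, step out, in a metrically strong position — an appoggiatura. (It is the mirror image of the escape tone, which steps in and leaps out from a weak position.)

Appoggiatura.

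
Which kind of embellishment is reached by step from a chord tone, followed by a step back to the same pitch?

Neighbor tone.

Approach: by step. Departure: by step in the opposite direction, back to the starting pitch.
Stepwise on both sides but reversing to return to the same chord tone — a neighbor tone. (Had it continued onward in the same direction it would be a passing tone instead.)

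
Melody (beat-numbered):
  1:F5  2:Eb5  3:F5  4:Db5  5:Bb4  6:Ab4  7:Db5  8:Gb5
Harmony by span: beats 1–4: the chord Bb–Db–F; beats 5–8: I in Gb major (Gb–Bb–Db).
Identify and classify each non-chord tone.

Eb5 (beat 2) — neighbor tone; Ab4 (beat 6) — escape tone.

The harmony at that moment is Bb minor triad (Bb, Db, F); Eb5 is not a chord tone.
It is approached by step down from F5 and left by step up to F5.
Step away and step back to the same note — a neighbor tone (lower neighbor).
The harmony at that moment is Gb major triad (Gb, Bb, Db); Ab4 is not a chord tone.
It is approached by step down from Bb4 and left by leap up to Db5.
Step in, leap out — an escape tone.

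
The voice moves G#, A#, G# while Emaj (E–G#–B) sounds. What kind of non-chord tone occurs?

The harmony at that moment is E major triad (E, G#, B); A# is not a chord tone.
It is approached by step up from G# and left by step down to G#.
Step away and step back to the same note — a neighbor tone (upper neighbor).

A# is a neighbor tone.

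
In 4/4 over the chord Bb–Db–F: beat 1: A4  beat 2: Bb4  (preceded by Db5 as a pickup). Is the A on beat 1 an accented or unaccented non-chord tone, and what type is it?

The harmony at that moment is Bb minor triad (Bb, Db, F); A4 is not a chord tone.
It is approached by leap down from Db5 and left by step up to Bb4.
Leap in, step out — an appoggiatura.
It falls on the downbeat, so it is accented.

Accented appoggiatura.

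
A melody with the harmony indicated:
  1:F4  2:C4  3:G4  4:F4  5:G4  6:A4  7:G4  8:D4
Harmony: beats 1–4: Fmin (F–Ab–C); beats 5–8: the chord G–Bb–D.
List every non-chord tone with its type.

The harmony at that moment is F minor triad (F, Ab, C); G4 is not a chord tone.
It is approached by leap up from C4 and left by step down to F4.
Leap in, step out — an appoggiatura.
The harmony at that moment is G minor triad (G, Bb, D); A4 is not a chord tone.
It is approached by step up from G4 and left by step down to G4.
Step away and step back to the same note — a neighbor tone (upper neighbor).

G4 (beat 3) — appoggiatura; A4 (beat 6) — neighbor tone.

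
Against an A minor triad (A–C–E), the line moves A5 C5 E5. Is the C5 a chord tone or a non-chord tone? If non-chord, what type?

Chord tone (the third of A minor triad).

A minor triad contains A, C, E; C is the third, so it is a chord tone.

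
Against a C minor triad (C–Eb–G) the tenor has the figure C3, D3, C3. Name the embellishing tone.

The harmony at that moment is C minor triad (C, Eb, G); D3 is not a chord tone.
It is approached by step up from C3 and left by step down to C3.
Step away and step back to the same note — a neighbor tone (upper neighbor).

D3 is a neighbor tone.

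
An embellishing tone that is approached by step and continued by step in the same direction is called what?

Passing tone.

Approach: by step. Departure: by step, continuing in the same direction.
Stepwise on both sides with no change of direction means the note fills in the space between two different chord tones — a passing tone. (Had it turned back to its starting note it would be a neighbor tone instead.)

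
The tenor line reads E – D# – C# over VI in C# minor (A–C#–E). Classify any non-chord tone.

The harmony at that moment is A major triad (A, C#, E); D# is not a chord tone.
It is approached by step down from E and left by step down to C#.
Step in, step out in the same direction — a passing tone.

D# is a passing tone.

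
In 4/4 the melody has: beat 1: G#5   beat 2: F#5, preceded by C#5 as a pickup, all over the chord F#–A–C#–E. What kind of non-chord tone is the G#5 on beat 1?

The harmony at that moment is F# minor seventh chord (F#, A, C#, E); G#5 is not a chord tone.
It is approached by leap up from C#5 and left by step down to F#5.
Leap in, step out, metrically accented — an appoggiatura.

Appoggiatura.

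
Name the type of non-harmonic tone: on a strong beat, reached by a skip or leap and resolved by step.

Approach: by leap. Departure: by step. Metric position: strong.
Leap in, step out, in a metrically strong position — an appoggiatura. (It is the mirror image of the escape tone, which steps in and leaps out from a weak position.)

Appoggiatura.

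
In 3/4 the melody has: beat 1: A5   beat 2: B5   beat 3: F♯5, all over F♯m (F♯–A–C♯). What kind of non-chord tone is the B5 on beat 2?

The harmony at that moment is F♯ minor triad (F♯, A, C♯); B5 is not a chord tone.
It is approached by step up from A5 and left by leap down to F♯5.
Step in, leap out, on a weak beat — an escape tone.

Escape tone.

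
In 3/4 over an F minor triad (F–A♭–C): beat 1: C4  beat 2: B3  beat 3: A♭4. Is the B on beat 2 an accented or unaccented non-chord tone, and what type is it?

Unaccented escape tone.

The harmony at that moment is F minor triad (F, A♭, C); B3 is not a chord tone.
It is approached by step down from C4 and left by leap up to A♭4.
Step in, leap out — an escape tone.
It falls on a weak beat, so it is unaccented.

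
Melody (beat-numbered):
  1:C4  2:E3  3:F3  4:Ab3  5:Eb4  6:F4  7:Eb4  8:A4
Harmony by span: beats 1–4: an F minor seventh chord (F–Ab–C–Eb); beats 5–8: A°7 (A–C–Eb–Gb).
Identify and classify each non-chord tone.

E3 (beat 2) — appoggiatura; F4 (beat 6) — neighbor tone.

The harmony at that moment is F minor seventh chord (F, Ab, C, Eb); E3 is not a chord tone.
It is approached by leap down from C4 and left by step up to F3.
Leap in, step out — an appoggiatura.
The harmony at that moment is A diminished seventh chord (A, C, Eb, Gb); F4 is not a chord tone.
It is approached by step up from Eb4 and left by step down to Eb4.
Step away and step back to the same note — a neighbor tone (upper neighbor).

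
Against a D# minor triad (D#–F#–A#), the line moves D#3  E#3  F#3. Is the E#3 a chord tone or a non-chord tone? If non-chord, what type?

The harmony at that moment is D# minor triad (D#, F#, A#); E#3 is not a chord tone.
It is approached by step up from D#3 and left by step up to F#3.
Step in, step out in the same direction — a passing tone.

Non-chord tone — a passing tone.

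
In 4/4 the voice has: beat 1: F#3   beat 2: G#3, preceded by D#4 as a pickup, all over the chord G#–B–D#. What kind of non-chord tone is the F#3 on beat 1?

The harmony at that moment is G# minor triad (G#, B, D#); F#3 is not a chord tone.
It is approached by leap down from D#4 and left by step up to G#3.
Leap in, step out, metrically accented — an appoggiatura.

Appoggiatura.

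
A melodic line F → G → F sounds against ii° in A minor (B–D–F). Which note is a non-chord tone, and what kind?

G is a neighbor tone.

The harmony at that moment is B diminished triad (B, D, F); G is not a chord tone.
It is approached by step up from F and left by step down to F.
Step away and step back to the same note — a neighbor tone (upper neighbor).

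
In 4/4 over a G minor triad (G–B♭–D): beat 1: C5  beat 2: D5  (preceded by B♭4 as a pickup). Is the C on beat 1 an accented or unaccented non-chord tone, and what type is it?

The harmony at that moment is G minor triad (G, B♭, D); C5 is not a chord tone.
It is approached by step up from B♭4 and left by step up to D5.
Step in, step out in the same direction — a passing tone.
It falls on the downbeat, so it is accented.

Accented passing tone.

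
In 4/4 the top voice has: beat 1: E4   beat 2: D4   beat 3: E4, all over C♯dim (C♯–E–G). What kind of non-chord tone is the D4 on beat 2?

The harmony at that moment is C♯ diminished triad (C♯, E, G); D4 is not a chord tone.
It is approached by step down from E4 and left by step up to E4.
Step away and step back to the same note — a neighbor tone (lower neighbor).

Lower neighbor tone.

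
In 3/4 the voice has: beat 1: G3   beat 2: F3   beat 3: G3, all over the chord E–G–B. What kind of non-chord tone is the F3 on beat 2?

The harmony at that moment is E minor triad (E, G, B); F3 is not a chord tone.
It is approached by step down from G3 and left by step up to G3.
Step away and step back to the same note — a neighbor tone (lower neighbor).

Lower neighbor tone.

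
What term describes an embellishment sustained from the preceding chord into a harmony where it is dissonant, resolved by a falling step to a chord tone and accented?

Approach: by preparation — the pitch is first a chord tone, then held (tied or repeated) while the harmony changes under it. Departure: down by step. Metric position: strong.
A prepared dissonance that resolves downward by step — a suspension. (The same figure resolving upward would be a retardation.)

Suspension.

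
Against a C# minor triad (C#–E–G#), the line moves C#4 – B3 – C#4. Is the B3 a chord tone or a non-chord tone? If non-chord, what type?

Non-chord tone — a neighbor tone.

The harmony at that moment is C# minor triad (C#, E, G#); B3 is not a chord tone.
It is approached by step down from C#4 and left by step up to C#4.
Step away and step back to the same note — a neighbor tone (lower neighbor).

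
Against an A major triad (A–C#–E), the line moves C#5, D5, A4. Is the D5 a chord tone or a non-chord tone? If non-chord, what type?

Non-chord tone — an escape tone.

The harmony at that moment is A major triad (A, C#, E); D5 is not a chord tone.
It is approached by step up from C#5 and left by leap down to A4.
Step in, leap out — an escape tone.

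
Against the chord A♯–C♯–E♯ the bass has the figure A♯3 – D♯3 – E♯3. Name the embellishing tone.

D♯3 is an appoggiatura.

The harmony at that moment is A♯ minor triad (A♯, C♯, E♯); D♯3 is not a chord tone.
It is approached by leap down from A♯3 and left by step up to E♯3.
Leap in, step out — an appoggiatura.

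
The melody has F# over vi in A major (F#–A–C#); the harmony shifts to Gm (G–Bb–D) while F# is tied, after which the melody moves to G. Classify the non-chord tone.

The harmony at that moment is G minor triad (G, Bb, D); F# is not a chord tone.
It is held over (the same pitch as the preceding F#) and left by step up to G.
Held over from the previous chord and resolving up by step — a retardation.

F# is a retardation.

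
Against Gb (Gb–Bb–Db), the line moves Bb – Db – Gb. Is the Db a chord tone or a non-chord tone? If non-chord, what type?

Chord tone (the fifth of Gb major triad).

Gb major triad contains Gb, Bb, Db; Db is the fifth, so it is a chord tone.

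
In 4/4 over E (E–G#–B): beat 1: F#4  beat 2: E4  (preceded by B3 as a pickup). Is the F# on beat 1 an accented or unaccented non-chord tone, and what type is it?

The harmony at that moment is E major triad (E, G#, B); F#4 is not a chord tone.
It is approached by leap up from B3 and left by step down to E4.
Leap in, step out — an appoggiatura.
It falls on the downbeat, so it is accented.

Accented appoggiatura.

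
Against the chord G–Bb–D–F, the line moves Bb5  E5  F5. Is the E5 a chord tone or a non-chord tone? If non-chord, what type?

Non-chord tone — an appoggiatura.

The harmony at that moment is G minor seventh chord (G, Bb, D, F); E5 is not a chord tone.
It is approached by leap down from Bb5 and left by step up to F5.
Leap in, step out — an appoggiatura.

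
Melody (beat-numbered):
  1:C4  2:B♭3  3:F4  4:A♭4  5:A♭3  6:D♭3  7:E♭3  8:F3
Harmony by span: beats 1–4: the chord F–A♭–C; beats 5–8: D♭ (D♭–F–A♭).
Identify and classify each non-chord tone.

The harmony at that moment is F minor triad (F, A♭, C); B♭3 is not a chord tone.
It is approached by step down from C4 and left by leap up to F4.
Step in, leap out — an escape tone.
The harmony at that moment is D♭ major triad (D♭, F, A♭); E♭3 is not a chord tone.
It is approached by step up from D♭3 and left by step up to F3.
Step in, step out in the same direction — a passing tone.

B♭3 (beat 2) — escape tone; E♭3 (beat 7) — passing tone.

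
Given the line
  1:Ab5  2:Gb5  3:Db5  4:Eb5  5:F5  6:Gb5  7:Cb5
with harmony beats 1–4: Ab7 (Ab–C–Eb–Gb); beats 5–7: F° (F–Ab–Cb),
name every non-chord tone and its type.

Db5 (beat 3) — appoggiatura; Gb5 (beat 6) — escape tone.

The harmony at that moment is Ab dominant seventh chord (Ab, C, Eb, Gb); Db5 is not a chord tone.
It is approached by leap down from Gb5 and left by step up to Eb5.
Leap in, step out — an appoggiatura.
The harmony at that moment is F diminished triad (F, Ab, Cb); Gb5 is not a chord tone.
It is approached by step up from F5 and left by leap down to Cb5.
Step in, leap out — an escape tone.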